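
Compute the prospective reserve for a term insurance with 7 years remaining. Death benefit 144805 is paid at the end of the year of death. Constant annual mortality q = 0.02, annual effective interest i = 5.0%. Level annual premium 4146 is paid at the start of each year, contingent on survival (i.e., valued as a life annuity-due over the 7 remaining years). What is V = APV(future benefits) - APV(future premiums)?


v = 1/(1+i) = 0.952381
APV(future benefits) per unit = sum_{k=0}^{6} k_p_x * q * v^(k+1) = 0.10944
APV(future benefits) = 144805 * 0.10944 = 15847.434
Life annuity-due factor ä_{x:7} = sum_{k=0}^{6} k_p_x * v^k = 5.745591
APV(future premiums) = 4146 * 5.745591 = 23821.2197
V = 15847.434 - 23821.2197
= -7973.7857


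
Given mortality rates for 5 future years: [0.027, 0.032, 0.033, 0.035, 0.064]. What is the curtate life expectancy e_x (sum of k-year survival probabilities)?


e_x = sum_{k=1}^{n} k_p_x
k_p_x values:
  1_p_x = 0.973
  2_p_x = 0.941864
  3_p_x = 0.910782
  4_p_x = 0.878905
  5_p_x = 0.822655
e_x = 4.5272


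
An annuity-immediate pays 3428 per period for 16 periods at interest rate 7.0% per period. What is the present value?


PV = PMT * (1 - (1+i)^(-n)) / i
= 3428 * (1 - (1+0.07)^(-16)) / 0.07
= 3428 * (1 - 0.338735) / 0.07
= 3428 * 9.446649
= 32383.1114


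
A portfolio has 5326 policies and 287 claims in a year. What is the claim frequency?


frequency = claims / policies
= 287 / 5326
= 0.0539


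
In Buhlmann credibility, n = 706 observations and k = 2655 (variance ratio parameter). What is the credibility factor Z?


Z = n / (n + k)
= 706 / (706 + 2655)
= 706 / 3361
= 0.2101


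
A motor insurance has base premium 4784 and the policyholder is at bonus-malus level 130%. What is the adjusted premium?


adjusted = base * BM_level / 100
= 4784 * 130 / 100
= 4784 * 1.3
= 6219.2


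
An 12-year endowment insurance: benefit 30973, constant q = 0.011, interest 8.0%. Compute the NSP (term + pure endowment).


Term component = 2442.007
Pure endowment = 12_p_x * v^12 * benefit = 0.8757 * 0.397114 * 30973 = 10770.9425
NSP = 13212.9494


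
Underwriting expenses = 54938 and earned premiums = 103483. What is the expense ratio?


Expense ratio = expenses / premiums
= 54938 / 103483
= 0.5309


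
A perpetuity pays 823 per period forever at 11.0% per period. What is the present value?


PV = PMT / i
= 823 / 0.11
= 7481.8182


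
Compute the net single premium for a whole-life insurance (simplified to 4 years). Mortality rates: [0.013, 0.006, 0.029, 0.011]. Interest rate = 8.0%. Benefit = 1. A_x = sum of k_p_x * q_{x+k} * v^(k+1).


v = 0.925926
Year 0: k_p_x=1.0, q=0.013, term=0.012037
Year 1: k_p_x=0.987, q=0.006, term=0.005077
Year 2: k_p_x=0.981078, q=0.029, term=0.022586
Year 3: k_p_x=0.952627, q=0.011, term=0.007702
A_x = 0.0474


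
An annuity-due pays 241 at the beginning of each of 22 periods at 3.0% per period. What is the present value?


PV_due = PMT * (1-(1+i)^(-n))/i * (1+i)
PV_immediate = 3840.7969
PV_due = 3840.7969 * 1.03
= 3956.0208


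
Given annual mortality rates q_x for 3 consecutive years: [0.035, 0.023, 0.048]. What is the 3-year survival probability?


p_k = 1 - q_k for each year
Survival = product of (1 - q_k)
= 0.965 * 0.977 * 0.952
= 0.8976


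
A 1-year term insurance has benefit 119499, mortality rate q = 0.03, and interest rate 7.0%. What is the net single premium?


NSP = benefit * q * v
v = 1/(1+i) = 0.934579
NSP = 119499 * 0.03 * 0.934579
= 3350.4393


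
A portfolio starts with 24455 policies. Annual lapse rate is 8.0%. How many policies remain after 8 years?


remaining = initial * (1 - lapse)^years
= 24455 * (1 - 0.08)^8
= 24455 * 0.513219
= 12550.7675


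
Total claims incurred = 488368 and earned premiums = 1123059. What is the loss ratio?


Loss ratio = claims / premiums
= 488368 / 1123059
= 0.4349


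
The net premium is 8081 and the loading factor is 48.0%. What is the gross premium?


Gross = net * (1 + loading)
= 8081 * (1 + 0.48)
= 8081 * 1.48
= 11959.88


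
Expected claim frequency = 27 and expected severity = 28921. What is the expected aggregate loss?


E[S] = E[N] * E[X]
= 27 * 28921
= 780867


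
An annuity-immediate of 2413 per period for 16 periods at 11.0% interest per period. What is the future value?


FV = PMT * ((1+i)^n - 1) / i
= 2413 * ((1.11)^16 - 1) / 0.11
= 2413 * (5.310894 - 1) / 0.11
= 94565.3457


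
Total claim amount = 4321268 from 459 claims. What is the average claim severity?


severity = total / number
= 4321268 / 459
= 9414.5272


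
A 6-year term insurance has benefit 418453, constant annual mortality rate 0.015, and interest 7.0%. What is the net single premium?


NSP = benefit * sum_{k=0}^{n-1} k_p_x * q * v^(k+1)
With constant q=0.015, v=0.934579
Sum = 0.069075
NSP = 418453 * 0.069075
= 28904.5779


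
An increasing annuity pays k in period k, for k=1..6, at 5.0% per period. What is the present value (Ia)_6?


(Ia)_n = sum_{k=1}^{n} k * v^k, v = 1/(1+i)
v = 0.952381
Sum computed term by term:
(Ia)_6 = 17.0437


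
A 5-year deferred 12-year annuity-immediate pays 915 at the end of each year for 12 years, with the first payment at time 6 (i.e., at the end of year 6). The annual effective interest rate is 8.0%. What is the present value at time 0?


PV at time 5 of the 12-year annuity-immediate:
a_n = 915 * (1-(1+0.08)^(-12))/0.08 = 6895.5114
Discount back 5 years to time 0:
PV = 6895.5114 * (1+0.08)^(-5)
= 6895.5114 * 0.680583
= 4692.9692


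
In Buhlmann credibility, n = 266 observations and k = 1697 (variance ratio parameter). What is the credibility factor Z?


Z = n / (n + k)
= 266 / (266 + 1697)
= 266 / 1963
= 0.1355


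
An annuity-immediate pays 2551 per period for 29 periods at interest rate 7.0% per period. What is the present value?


PV = PMT * (1 - (1+i)^(-n)) / i
= 2551 * (1 - (1+0.07)^(-29)) / 0.07
= 2551 * (1 - 0.140563) / 0.07
= 2551 * 12.277674
= 31320.3465


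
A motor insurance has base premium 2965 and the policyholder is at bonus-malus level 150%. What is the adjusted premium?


adjusted = base * BM_level / 100
= 2965 * 150 / 100
= 2965 * 1.5
= 4447.5


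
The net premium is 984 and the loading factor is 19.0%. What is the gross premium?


Gross = net * (1 + loading)
= 984 * (1 + 0.19)
= 984 * 1.19
= 1170.96


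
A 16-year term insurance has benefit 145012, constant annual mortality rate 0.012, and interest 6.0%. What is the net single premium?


NSP = benefit * sum_{k=0}^{n-1} k_p_x * q * v^(k+1)
With constant q=0.012, v=0.943396
Sum = 0.112583
NSP = 145012 * 0.112583
= 16325.888


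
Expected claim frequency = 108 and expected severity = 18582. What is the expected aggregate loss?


E[S] = E[N] * E[X]
= 108 * 18582
= 2.0069e+06


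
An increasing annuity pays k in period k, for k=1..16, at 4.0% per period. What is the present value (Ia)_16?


(Ia)_n = sum_{k=1}^{n} k * v^k, v = 1/(1+i)
v = 0.961538
Sum computed term by term:
(Ia)_16 = 89.3964


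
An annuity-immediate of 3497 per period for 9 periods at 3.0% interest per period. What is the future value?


FV = PMT * ((1+i)^n - 1) / i
= 3497 * ((1.03)^9 - 1) / 0.03
= 3497 * (1.304773 - 1) / 0.03
= 35526.3941


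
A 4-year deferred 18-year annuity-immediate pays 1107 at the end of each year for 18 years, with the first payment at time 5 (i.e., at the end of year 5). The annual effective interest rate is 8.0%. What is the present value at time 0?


PV at time 4 of the 18-year annuity-immediate:
a_n = 1107 * (1-(1+0.08)^(-18))/0.08 = 10374.6791
Discount back 4 years to time 0:
PV = 10374.6791 * (1+0.08)^(-4)
= 10374.6791 * 0.73503
= 7625.6988


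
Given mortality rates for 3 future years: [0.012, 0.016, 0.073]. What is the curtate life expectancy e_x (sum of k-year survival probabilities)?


e_x = sum_{k=1}^{n} k_p_x
k_p_x values:
  1_p_x = 0.988
  2_p_x = 0.972192
  3_p_x = 0.901222
e_x = 2.8614


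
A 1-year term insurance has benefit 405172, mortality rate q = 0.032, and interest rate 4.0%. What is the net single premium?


NSP = benefit * q * v
v = 1/(1+i) = 0.961538
NSP = 405172 * 0.032 * 0.961538
= 12466.8308


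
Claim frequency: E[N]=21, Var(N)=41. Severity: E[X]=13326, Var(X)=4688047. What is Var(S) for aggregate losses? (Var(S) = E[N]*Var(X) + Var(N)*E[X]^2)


Var(S) = E[N]*Var(X) + Var(N)*E[X]^2
= 21*4688047 + 41*13326^2
= 98448987 + 7280873316
= 7.3793e+09


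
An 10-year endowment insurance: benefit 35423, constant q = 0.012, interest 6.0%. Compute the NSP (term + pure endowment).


Term component = 2982.071
Pure endowment = 10_p_x * v^10 * benefit = 0.886277 * 0.558395 * 35423 = 17530.5738
NSP = 20512.6449


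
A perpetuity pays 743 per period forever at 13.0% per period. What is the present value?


PV = PMT / i
= 743 / 0.13
= 5715.3846


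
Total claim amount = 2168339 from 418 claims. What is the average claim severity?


severity = total / number
= 2168339 / 418
= 5187.4139


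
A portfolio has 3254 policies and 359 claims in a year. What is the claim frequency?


frequency = claims / policies
= 359 / 3254
= 0.1103


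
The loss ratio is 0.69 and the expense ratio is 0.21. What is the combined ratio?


Combined ratio = loss ratio + expense ratio
= 0.69 + 0.21
= 0.9


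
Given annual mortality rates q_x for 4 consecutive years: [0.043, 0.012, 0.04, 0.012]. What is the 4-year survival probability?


p_k = 1 - q_k for each year
Survival = product of (1 - q_k)
= 0.957 * 0.988 * 0.96 * 0.988
= 0.8968


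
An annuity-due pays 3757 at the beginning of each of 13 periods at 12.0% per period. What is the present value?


PV_due = PMT * (1-(1+i)^(-n))/i * (1+i)
PV_immediate = 24133.2714
PV_due = 24133.2714 * 1.12
= 27029.264


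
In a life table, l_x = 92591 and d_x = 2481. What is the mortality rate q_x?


q_x = d_x / l_x
= 2481 / 92591
= 0.0268


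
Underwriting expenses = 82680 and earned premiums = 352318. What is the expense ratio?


Expense ratio = expenses / premiums
= 82680 / 352318
= 0.2347


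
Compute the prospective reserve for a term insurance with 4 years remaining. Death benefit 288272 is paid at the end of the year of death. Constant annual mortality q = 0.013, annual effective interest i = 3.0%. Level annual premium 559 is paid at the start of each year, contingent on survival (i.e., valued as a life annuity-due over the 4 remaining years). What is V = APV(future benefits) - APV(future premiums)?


v = 1/(1+i) = 0.970874
APV(future benefits) per unit = sum_{k=0}^{3} k_p_x * q * v^(k+1) = 0.047411
APV(future benefits) = 288272 * 0.047411 = 13667.2756
Life annuity-due factor ä_{x:4} = sum_{k=0}^{3} k_p_x * v^k = 3.756413
APV(future premiums) = 559 * 3.756413 = 2099.835
V = 13667.2756 - 2099.835
= 11567.4406


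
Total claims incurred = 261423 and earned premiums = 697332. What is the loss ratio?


Loss ratio = claims / premiums
= 261423 / 697332
= 0.3749


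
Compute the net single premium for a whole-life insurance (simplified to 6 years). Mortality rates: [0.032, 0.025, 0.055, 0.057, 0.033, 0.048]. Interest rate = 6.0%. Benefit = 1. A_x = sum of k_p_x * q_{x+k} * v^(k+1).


v = 0.943396
Year 0: k_p_x=1.0, q=0.032, term=0.030189
Year 1: k_p_x=0.968, q=0.025, term=0.021538
Year 2: k_p_x=0.9438, q=0.055, term=0.043584
Year 3: k_p_x=0.891891, q=0.057, term=0.040268
Year 4: k_p_x=0.841053, q=0.033, term=0.02074
Year 5: k_p_x=0.813298, q=0.048, term=0.02752
A_x = 0.1838


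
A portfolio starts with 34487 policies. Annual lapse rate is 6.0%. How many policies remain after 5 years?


remaining = initial * (1 - lapse)^years
= 34487 * (1 - 0.06)^5
= 34487 * 0.733904
= 25310.148


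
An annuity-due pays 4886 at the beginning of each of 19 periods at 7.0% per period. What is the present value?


PV_due = PMT * (1-(1+i)^(-n))/i * (1+i)
PV_immediate = 50499.7184
PV_due = 50499.7184 * 1.07
= 54034.6986


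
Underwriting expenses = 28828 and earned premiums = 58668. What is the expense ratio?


Expense ratio = expenses / premiums
= 28828 / 58668
= 0.4914


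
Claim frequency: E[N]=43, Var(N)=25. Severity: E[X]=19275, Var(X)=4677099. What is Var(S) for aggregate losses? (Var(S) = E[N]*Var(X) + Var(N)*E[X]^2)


Var(S) = E[N]*Var(X) + Var(N)*E[X]^2
= 43*4677099 + 25*19275^2
= 201115257 + 9288140625
= 9.4893e+09


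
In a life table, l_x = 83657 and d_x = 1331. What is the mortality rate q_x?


q_x = d_x / l_x
= 1331 / 83657
= 0.0159


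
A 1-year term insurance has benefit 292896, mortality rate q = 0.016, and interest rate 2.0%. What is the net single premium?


NSP = benefit * q * v
v = 1/(1+i) = 0.980392
NSP = 292896 * 0.016 * 0.980392
= 4594.4471


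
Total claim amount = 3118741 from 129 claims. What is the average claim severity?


severity = total / number
= 3118741 / 129
= 24176.2868


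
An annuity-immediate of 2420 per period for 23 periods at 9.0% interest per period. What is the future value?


FV = PMT * ((1+i)^n - 1) / i
= 2420 * ((1.09)^23 - 1) / 0.09
= 2420 * (7.257874 - 1) / 0.09
= 168267.2914


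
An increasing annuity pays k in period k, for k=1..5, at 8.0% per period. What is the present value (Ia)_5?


(Ia)_n = sum_{k=1}^{n} k * v^k, v = 1/(1+i)
v = 0.925926
Sum computed term by term:
(Ia)_5 = 11.3651


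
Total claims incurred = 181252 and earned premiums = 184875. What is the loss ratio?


Loss ratio = claims / premiums
= 181252 / 184875
= 0.9804


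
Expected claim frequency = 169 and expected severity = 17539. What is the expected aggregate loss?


E[S] = E[N] * E[X]
= 169 * 17539
= 2.9641e+06


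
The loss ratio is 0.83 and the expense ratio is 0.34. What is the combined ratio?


Combined ratio = loss ratio + expense ratio
= 0.83 + 0.34
= 1.17


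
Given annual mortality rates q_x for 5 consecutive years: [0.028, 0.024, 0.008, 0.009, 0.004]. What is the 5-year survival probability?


p_k = 1 - q_k for each year
Survival = product of (1 - q_k)
= 0.972 * 0.976 * 0.992 * 0.991 * 0.996
= 0.9289


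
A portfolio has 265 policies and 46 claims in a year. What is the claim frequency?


frequency = claims / policies
= 46 / 265
= 0.1736


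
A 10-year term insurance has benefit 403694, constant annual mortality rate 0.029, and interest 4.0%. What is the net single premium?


NSP = benefit * sum_{k=0}^{n-1} k_p_x * q * v^(k+1)
With constant q=0.029, v=0.961538
Sum = 0.208742
NSP = 403694 * 0.208742
= 84268.0528


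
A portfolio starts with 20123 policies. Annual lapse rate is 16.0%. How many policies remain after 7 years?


remaining = initial * (1 - lapse)^years
= 20123 * (1 - 0.16)^7
= 20123 * 0.29509
= 5938.103


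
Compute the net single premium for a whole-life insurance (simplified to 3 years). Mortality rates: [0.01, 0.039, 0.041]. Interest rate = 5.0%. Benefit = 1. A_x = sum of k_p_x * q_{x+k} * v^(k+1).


v = 0.952381
Year 0: k_p_x=1.0, q=0.01, term=0.009524
Year 1: k_p_x=0.99, q=0.039, term=0.03502
Year 2: k_p_x=0.95139, q=0.041, term=0.033696
A_x = 0.0782


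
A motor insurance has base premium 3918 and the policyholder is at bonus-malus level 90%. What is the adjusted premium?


adjusted = base * BM_level / 100
= 3918 * 90 / 100
= 3918 * 0.9
= 3526.2


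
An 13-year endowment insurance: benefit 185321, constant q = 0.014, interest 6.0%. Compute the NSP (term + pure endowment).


Term component = 21375.7362
Pure endowment = 13_p_x * v^13 * benefit = 0.83253 * 0.468839 * 185321 = 72334.9659
NSP = 93710.702


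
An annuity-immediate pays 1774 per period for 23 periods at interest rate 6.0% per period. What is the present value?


PV = PMT * (1 - (1+i)^(-n)) / i
= 1774 * (1 - (1+0.06)^(-23)) / 0.06
= 1774 * (1 - 0.261797) / 0.06
= 1774 * 12.303379
= 21826.1943


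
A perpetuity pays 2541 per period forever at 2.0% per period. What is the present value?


PV = PMT / i
= 2541 / 0.02
= 127050.0


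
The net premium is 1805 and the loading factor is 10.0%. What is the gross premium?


Gross = net * (1 + loading)
= 1805 * (1 + 0.1)
= 1805 * 1.1
= 1985.5


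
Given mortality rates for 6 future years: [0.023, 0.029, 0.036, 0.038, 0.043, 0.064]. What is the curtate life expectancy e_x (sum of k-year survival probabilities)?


e_x = sum_{k=1}^{n} k_p_x
k_p_x values:
  1_p_x = 0.977
  2_p_x = 0.948667
  3_p_x = 0.914515
  4_p_x = 0.879763
  5_p_x = 0.841934
  6_p_x = 0.78805
e_x = 5.3499


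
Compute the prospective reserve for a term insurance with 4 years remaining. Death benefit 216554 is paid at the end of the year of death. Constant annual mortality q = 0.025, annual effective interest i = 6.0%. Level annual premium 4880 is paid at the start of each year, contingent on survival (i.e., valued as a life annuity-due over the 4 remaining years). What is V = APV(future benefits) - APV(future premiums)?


v = 1/(1+i) = 0.943396
APV(future benefits) per unit = sum_{k=0}^{3} k_p_x * q * v^(k+1) = 0.083587
APV(future benefits) = 216554 * 0.083587 = 18101.0195
Life annuity-due factor ä_{x:4} = sum_{k=0}^{3} k_p_x * v^k = 3.544073
APV(future premiums) = 4880 * 3.544073 = 17295.0772
V = 18101.0195 - 17295.0772
= 805.9423


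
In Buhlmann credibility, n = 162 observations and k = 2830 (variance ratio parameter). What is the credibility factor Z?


Z = n / (n + k)
= 162 / (162 + 2830)
= 162 / 2992
= 0.0541


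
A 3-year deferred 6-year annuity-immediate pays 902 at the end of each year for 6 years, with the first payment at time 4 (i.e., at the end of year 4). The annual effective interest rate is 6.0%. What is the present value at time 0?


PV at time 3 of the 6-year annuity-immediate:
a_n = 902 * (1-(1+0.06)^(-6))/0.06 = 4435.4265
Discount back 3 years to time 0:
PV = 4435.4265 * (1+0.06)^(-3)
= 4435.4265 * 0.839619
= 3724.0697


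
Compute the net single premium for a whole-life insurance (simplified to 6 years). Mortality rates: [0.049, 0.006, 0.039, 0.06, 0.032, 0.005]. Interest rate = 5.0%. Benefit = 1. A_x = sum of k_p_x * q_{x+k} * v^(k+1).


v = 0.952381
Year 0: k_p_x=1.0, q=0.049, term=0.046667
Year 1: k_p_x=0.951, q=0.006, term=0.005176
Year 2: k_p_x=0.945294, q=0.039, term=0.031847
Year 3: k_p_x=0.908428, q=0.06, term=0.044842
Year 4: k_p_x=0.853922, q=0.032, term=0.02141
Year 5: k_p_x=0.826596, q=0.005, term=0.003084
A_x = 0.153


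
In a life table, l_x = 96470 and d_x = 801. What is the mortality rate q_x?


q_x = d_x / l_x
= 801 / 96470
= 0.0083


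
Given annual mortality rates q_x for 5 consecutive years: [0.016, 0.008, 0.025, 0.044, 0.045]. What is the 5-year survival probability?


p_k = 1 - q_k for each year
Survival = product of (1 - q_k)
= 0.984 * 0.992 * 0.975 * 0.956 * 0.955
= 0.8689


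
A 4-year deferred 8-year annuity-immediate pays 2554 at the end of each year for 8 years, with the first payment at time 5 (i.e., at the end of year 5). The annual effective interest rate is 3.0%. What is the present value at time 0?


PV at time 4 of the 8-year annuity-immediate:
a_n = 2554 * (1-(1+0.03)^(-8))/0.03 = 17928.2939
Discount back 4 years to time 0:
PV = 17928.2939 * (1+0.03)^(-4)
= 17928.2939 * 0.888487
= 15929.0569


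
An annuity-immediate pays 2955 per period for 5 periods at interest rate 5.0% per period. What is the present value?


PV = PMT * (1 - (1+i)^(-n)) / i
= 2955 * (1 - (1+0.05)^(-5)) / 0.05
= 2955 * (1 - 0.783526) / 0.05
= 2955 * 4.329477
= 12793.6036


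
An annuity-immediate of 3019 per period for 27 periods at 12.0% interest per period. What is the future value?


FV = PMT * ((1+i)^n - 1) / i
= 3019 * ((1.12)^27 - 1) / 0.12
= 3019 * (21.324881 - 1) / 0.12
= 511340.1259


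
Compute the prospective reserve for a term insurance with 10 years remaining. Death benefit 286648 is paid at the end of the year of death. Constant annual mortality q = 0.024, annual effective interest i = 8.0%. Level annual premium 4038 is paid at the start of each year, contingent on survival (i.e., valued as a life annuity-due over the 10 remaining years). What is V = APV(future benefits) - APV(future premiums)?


v = 1/(1+i) = 0.925926
APV(future benefits) per unit = sum_{k=0}^{9} k_p_x * q * v^(k+1) = 0.146932
APV(future benefits) = 286648 * 0.146932 = 42117.6754
Life annuity-due factor ä_{x:10} = sum_{k=0}^{9} k_p_x * v^k = 6.611926
APV(future premiums) = 4038 * 6.611926 = 26698.9576
V = 42117.6754 - 26698.9576
= 15418.7178


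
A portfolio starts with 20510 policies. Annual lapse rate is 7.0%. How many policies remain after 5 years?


remaining = initial * (1 - lapse)^years
= 20510 * (1 - 0.07)^5
= 20510 * 0.695688
= 14268.5685


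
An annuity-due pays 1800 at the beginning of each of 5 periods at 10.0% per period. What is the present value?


PV_due = PMT * (1-(1+i)^(-n))/i * (1+i)
PV_immediate = 6823.4162
PV_due = 6823.4162 * 1.1
= 7505.7578


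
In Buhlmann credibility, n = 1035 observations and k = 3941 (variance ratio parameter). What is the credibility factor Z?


Z = n / (n + k)
= 1035 / (1035 + 3941)
= 1035 / 4976
= 0.208


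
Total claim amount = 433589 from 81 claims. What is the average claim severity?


severity = total / number
= 433589 / 81
= 5352.9506


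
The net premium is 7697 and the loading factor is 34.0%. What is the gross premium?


Gross = net * (1 + loading)
= 7697 * (1 + 0.34)
= 7697 * 1.34
= 10313.98


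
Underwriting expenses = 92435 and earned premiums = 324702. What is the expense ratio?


Expense ratio = expenses / premiums
= 92435 / 324702
= 0.2847


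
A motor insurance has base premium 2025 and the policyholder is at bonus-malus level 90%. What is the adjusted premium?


adjusted = base * BM_level / 100
= 2025 * 90 / 100
= 2025 * 0.9
= 1822.5


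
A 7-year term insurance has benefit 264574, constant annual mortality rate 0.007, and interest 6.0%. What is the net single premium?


NSP = benefit * sum_{k=0}^{n-1} k_p_x * q * v^(k+1)
With constant q=0.007, v=0.943396
Sum = 0.038328
NSP = 264574 * 0.038328
= 10140.6076


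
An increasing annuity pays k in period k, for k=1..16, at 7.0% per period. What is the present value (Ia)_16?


(Ia)_n = sum_{k=1}^{n} k * v^k, v = 1/(1+i)
v = 0.934579
Sum computed term by term:
(Ia)_16 = 66.9737


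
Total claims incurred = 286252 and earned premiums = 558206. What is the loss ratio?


Loss ratio = claims / premiums
= 286252 / 558206
= 0.5128


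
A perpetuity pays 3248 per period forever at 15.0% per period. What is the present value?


PV = PMT / i
= 3248 / 0.15
= 21653.3333


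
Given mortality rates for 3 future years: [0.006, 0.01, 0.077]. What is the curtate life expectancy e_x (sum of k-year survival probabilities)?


e_x = sum_{k=1}^{n} k_p_x
k_p_x values:
  1_p_x = 0.994
  2_p_x = 0.98406
  3_p_x = 0.908287
e_x = 2.8863


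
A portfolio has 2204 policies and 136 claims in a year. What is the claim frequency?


frequency = claims / policies
= 136 / 2204
= 0.0617


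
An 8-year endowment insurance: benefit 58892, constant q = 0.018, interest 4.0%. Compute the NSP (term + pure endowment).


Term component = 6728.3163
Pure endowment = 8_p_x * v^8 * benefit = 0.864753 * 0.73069 * 58892 = 37211.8697
NSP = 43940.186


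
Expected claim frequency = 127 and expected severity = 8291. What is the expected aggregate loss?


E[S] = E[N] * E[X]
= 127 * 8291
= 1.0530e+06


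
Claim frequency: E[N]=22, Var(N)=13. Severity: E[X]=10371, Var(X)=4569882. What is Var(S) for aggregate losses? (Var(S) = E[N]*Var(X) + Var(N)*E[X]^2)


Var(S) = E[N]*Var(X) + Var(N)*E[X]^2
= 22*4569882 + 13*10371^2
= 100537404 + 1398249333
= 1.4988e+09


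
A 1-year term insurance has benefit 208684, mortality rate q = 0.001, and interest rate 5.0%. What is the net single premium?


NSP = benefit * q * v
v = 1/(1+i) = 0.952381
NSP = 208684 * 0.001 * 0.952381
= 198.7467


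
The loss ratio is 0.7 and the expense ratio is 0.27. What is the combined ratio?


Combined ratio = loss ratio + expense ratio
= 0.7 + 0.27
= 0.97


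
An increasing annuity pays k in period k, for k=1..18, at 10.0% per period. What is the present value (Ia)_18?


(Ia)_n = sum_{k=1}^{n} k * v^k, v = 1/(1+i)
v = 0.909091
Sum computed term by term:
(Ia)_18 = 57.841


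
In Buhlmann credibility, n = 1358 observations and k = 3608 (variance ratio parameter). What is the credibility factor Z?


Z = n / (n + k)
= 1358 / (1358 + 3608)
= 1358 / 4966
= 0.2735


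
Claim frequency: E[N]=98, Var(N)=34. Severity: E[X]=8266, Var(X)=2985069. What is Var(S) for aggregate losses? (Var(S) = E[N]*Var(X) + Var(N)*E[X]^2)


Var(S) = E[N]*Var(X) + Var(N)*E[X]^2
= 98*2985069 + 34*8266^2
= 292536762 + 2323109704
= 2.6156e+09


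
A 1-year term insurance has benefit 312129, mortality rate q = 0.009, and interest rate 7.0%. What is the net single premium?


NSP = benefit * q * v
v = 1/(1+i) = 0.934579
NSP = 312129 * 0.009 * 0.934579
= 2625.3841


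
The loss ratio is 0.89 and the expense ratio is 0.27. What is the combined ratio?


Combined ratio = loss ratio + expense ratio
= 0.89 + 0.27
= 1.16


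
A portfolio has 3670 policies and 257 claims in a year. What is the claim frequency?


frequency = claims / policies
= 257 / 3670
= 0.07


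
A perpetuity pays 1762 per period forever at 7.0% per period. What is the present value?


PV = PMT / i
= 1762 / 0.07
= 25171.4286


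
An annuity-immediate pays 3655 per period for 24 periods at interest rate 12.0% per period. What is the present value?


PV = PMT * (1 - (1+i)^(-n)) / i
= 3655 * (1 - (1+0.12)^(-24)) / 0.12
= 3655 * (1 - 0.065882) / 0.12
= 3655 * 7.784316
= 28451.6743


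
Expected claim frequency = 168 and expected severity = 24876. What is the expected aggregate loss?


E[S] = E[N] * E[X]
= 168 * 24876
= 4.1792e+06


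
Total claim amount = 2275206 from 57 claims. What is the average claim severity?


severity = total / number
= 2275206 / 57
= 39915.8947


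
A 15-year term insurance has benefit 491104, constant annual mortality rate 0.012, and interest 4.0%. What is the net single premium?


NSP = benefit * sum_{k=0}^{n-1} k_p_x * q * v^(k+1)
With constant q=0.012, v=0.961538
Sum = 0.123856
NSP = 491104 * 0.123856
= 60826.1132


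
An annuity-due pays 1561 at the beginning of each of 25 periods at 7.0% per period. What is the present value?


PV_due = PMT * (1-(1+i)^(-n))/i * (1+i)
PV_immediate = 18191.2433
PV_due = 18191.2433 * 1.07
= 19464.6304


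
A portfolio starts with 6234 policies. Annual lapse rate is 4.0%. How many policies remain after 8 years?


remaining = initial * (1 - lapse)^years
= 6234 * (1 - 0.04)^8
= 6234 * 0.72139
= 4497.1426


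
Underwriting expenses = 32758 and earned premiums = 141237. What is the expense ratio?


Expense ratio = expenses / premiums
= 32758 / 141237
= 0.2319


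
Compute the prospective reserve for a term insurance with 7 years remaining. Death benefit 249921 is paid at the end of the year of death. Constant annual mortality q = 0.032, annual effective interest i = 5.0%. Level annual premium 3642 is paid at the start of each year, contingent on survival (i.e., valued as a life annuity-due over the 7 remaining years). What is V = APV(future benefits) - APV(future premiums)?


v = 1/(1+i) = 0.952381
APV(future benefits) per unit = sum_{k=0}^{6} k_p_x * q * v^(k+1) = 0.169373
APV(future benefits) = 249921 * 0.169373 = 42329.866
Life annuity-due factor ä_{x:7} = sum_{k=0}^{6} k_p_x * v^k = 5.557551
APV(future premiums) = 3642 * 5.557551 = 20240.6011
V = 42329.866 - 20240.6011
= 22089.2649


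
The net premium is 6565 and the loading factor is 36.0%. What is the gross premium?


Gross = net * (1 + loading)
= 6565 * (1 + 0.36)
= 6565 * 1.36
= 8928.4


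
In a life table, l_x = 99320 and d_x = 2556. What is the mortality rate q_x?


q_x = d_x / l_x
= 2556 / 99320
= 0.0257


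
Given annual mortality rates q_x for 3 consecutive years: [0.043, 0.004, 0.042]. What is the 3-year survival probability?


p_k = 1 - q_k for each year
Survival = product of (1 - q_k)
= 0.957 * 0.996 * 0.958
= 0.9131


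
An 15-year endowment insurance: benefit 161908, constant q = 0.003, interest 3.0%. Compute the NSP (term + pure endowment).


Term component = 5687.7264
Pure endowment = 15_p_x * v^15 * benefit = 0.955933 * 0.641862 * 161908 = 99343.0095
NSP = 105030.7359


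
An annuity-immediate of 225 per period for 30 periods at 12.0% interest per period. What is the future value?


FV = PMT * ((1+i)^n - 1) / i
= 225 * ((1.12)^30 - 1) / 0.12
= 225 * (29.959922 - 1) / 0.12
= 54299.854


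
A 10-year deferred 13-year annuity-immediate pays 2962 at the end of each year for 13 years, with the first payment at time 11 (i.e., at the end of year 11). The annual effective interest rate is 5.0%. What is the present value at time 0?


PV at time 10 of the 13-year annuity-immediate:
a_n = 2962 * (1-(1+0.05)^(-13))/0.05 = 27823.7632
Discount back 10 years to time 0:
PV = 27823.7632 * (1+0.05)^(-10)
= 27823.7632 * 0.613913
= 17081.377


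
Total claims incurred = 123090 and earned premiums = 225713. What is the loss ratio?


Loss ratio = claims / premiums
= 123090 / 225713
= 0.5453


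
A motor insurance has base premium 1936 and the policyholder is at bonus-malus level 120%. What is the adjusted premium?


adjusted = base * BM_level / 100
= 1936 * 120 / 100
= 1936 * 1.2
= 2323.2


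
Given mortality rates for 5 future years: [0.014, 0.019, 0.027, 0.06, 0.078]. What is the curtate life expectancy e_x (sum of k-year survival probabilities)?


e_x = sum_{k=1}^{n} k_p_x
k_p_x values:
  1_p_x = 0.986
  2_p_x = 0.967266
  3_p_x = 0.94115
  4_p_x = 0.884681
  5_p_x = 0.815676
e_x = 4.5948


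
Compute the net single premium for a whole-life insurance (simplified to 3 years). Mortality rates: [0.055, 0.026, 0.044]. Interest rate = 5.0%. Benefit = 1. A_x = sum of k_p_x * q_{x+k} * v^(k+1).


v = 0.952381
Year 0: k_p_x=1.0, q=0.055, term=0.052381
Year 1: k_p_x=0.945, q=0.026, term=0.022286
Year 2: k_p_x=0.92043, q=0.044, term=0.034984
A_x = 0.1097


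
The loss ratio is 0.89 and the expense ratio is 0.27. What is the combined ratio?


Combined ratio = loss ratio + expense ratio
= 0.89 + 0.27
= 1.16


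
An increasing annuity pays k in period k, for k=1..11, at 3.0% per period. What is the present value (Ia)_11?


(Ia)_n = sum_{k=1}^{n} k * v^k, v = 1/(1+i)
v = 0.970874
Sum computed term by term:
(Ia)_11 = 52.7856


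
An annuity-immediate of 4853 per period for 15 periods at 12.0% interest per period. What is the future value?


FV = PMT * ((1+i)^n - 1) / i
= 4853 * ((1.12)^15 - 1) / 0.12
= 4853 * (5.473566 - 1) / 0.12
= 180918.4552


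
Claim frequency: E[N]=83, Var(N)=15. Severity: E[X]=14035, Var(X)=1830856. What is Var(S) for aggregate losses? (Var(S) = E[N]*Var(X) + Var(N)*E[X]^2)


Var(S) = E[N]*Var(X) + Var(N)*E[X]^2
= 83*1830856 + 15*14035^2
= 151961048 + 2954718375
= 3.1067e+09


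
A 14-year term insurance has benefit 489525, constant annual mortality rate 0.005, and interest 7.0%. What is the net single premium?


NSP = benefit * sum_{k=0}^{n-1} k_p_x * q * v^(k+1)
With constant q=0.005, v=0.934579
Sum = 0.042564
NSP = 489525 * 0.042564
= 20836.3081


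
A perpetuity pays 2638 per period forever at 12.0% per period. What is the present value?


PV = PMT / i
= 2638 / 0.12
= 21983.3333


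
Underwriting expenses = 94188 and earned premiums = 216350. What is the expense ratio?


Expense ratio = expenses / premiums
= 94188 / 216350
= 0.4354


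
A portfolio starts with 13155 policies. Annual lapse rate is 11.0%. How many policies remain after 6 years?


remaining = initial * (1 - lapse)^years
= 13155 * (1 - 0.11)^6
= 13155 * 0.496981
= 6537.7889


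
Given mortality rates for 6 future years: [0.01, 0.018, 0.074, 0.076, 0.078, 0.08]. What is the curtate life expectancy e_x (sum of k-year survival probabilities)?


e_x = sum_{k=1}^{n} k_p_x
k_p_x values:
  1_p_x = 0.99
  2_p_x = 0.97218
  3_p_x = 0.900239
  4_p_x = 0.831821
  5_p_x = 0.766939
  6_p_x = 0.705583
e_x = 5.1668


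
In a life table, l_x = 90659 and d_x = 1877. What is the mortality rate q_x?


q_x = d_x / l_x
= 1877 / 90659
= 0.0207


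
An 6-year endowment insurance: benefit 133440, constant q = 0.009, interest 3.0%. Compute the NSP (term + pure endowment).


Term component = 6366.1497
Pure endowment = 6_p_x * v^6 * benefit = 0.947201 * 0.837484 * 133440 = 105853.3512
NSP = 112219.5009


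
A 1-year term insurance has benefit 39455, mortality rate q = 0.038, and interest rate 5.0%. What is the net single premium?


NSP = benefit * q * v
v = 1/(1+i) = 0.952381
NSP = 39455 * 0.038 * 0.952381
= 1427.8952


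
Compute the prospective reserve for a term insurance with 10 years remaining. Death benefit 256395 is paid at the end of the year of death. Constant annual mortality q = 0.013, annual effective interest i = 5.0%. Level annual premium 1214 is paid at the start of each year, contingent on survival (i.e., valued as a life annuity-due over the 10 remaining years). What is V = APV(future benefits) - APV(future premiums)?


v = 1/(1+i) = 0.952381
APV(future benefits) per unit = sum_{k=0}^{9} k_p_x * q * v^(k+1) = 0.095206
APV(future benefits) = 256395 * 0.095206 = 24410.4462
Life annuity-due factor ä_{x:10} = sum_{k=0}^{9} k_p_x * v^k = 7.689748
APV(future premiums) = 1214 * 7.689748 = 9335.3542
V = 24410.4462 - 9335.3542
= 15075.092


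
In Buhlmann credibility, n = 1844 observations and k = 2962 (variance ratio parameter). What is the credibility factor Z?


Z = n / (n + k)
= 1844 / (1844 + 2962)
= 1844 / 4806
= 0.3837


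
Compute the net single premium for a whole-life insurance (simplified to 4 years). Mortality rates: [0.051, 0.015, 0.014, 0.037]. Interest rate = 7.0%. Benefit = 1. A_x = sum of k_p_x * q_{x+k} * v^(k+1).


v = 0.934579
Year 0: k_p_x=1.0, q=0.051, term=0.047664
Year 1: k_p_x=0.949, q=0.015, term=0.012433
Year 2: k_p_x=0.934765, q=0.014, term=0.010683
Year 3: k_p_x=0.921678, q=0.037, term=0.026016
A_x = 0.0968


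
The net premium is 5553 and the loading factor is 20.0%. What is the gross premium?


Gross = net * (1 + loading)
= 5553 * (1 + 0.2)
= 5553 * 1.2
= 6663.6


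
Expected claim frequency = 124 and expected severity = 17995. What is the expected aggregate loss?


E[S] = E[N] * E[X]
= 124 * 17995
= 2.2314e+06


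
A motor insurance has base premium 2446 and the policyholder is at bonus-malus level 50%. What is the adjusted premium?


adjusted = base * BM_level / 100
= 2446 * 50 / 100
= 2446 * 0.5
= 1223.0


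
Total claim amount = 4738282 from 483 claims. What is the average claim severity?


severity = total / number
= 4738282 / 483
= 9810.1077


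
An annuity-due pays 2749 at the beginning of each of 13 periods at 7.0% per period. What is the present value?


PV_due = PMT * (1-(1+i)^(-n))/i * (1+i)
PV_immediate = 22975.1819
PV_due = 22975.1819 * 1.07
= 24583.4446


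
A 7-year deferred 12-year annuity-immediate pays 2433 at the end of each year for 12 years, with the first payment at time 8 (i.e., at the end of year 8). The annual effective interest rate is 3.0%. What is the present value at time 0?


PV at time 7 of the 12-year annuity-immediate:
a_n = 2433 * (1-(1+0.03)^(-12))/0.03 = 24218.0917
Discount back 7 years to time 0:
PV = 24218.0917 * (1+0.03)^(-7)
= 24218.0917 * 0.813092
= 19691.5248


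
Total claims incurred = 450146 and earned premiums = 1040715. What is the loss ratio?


Loss ratio = claims / premiums
= 450146 / 1040715
= 0.4325


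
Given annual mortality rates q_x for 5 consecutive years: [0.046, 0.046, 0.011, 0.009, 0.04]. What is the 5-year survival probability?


p_k = 1 - q_k for each year
Survival = product of (1 - q_k)
= 0.954 * 0.954 * 0.989 * 0.991 * 0.96
= 0.8563


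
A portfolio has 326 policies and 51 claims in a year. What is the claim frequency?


frequency = claims / policies
= 51 / 326
= 0.1564


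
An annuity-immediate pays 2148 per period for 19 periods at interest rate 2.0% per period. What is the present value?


PV = PMT * (1 - (1+i)^(-n)) / i
= 2148 * (1 - (1+0.02)^(-19)) / 0.02
= 2148 * (1 - 0.686431) / 0.02
= 2148 * 15.678462
= 33677.3364


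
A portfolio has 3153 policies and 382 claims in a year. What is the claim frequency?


frequency = claims / policies
= 382 / 3153
= 0.1212


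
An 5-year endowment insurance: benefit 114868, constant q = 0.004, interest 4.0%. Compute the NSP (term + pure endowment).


Term component = 2029.8267
Pure endowment = 5_p_x * v^5 * benefit = 0.980159 * 0.821927 * 114868 = 92539.9062
NSP = 94569.7329


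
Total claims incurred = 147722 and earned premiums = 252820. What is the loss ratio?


Loss ratio = claims / premiums
= 147722 / 252820
= 0.5843


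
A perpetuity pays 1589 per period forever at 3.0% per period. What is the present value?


PV = PMT / i
= 1589 / 0.03
= 52966.6667


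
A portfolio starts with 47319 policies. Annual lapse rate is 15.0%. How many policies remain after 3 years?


remaining = initial * (1 - lapse)^years
= 47319 * (1 - 0.15)^3
= 47319 * 0.614125
= 29059.7809


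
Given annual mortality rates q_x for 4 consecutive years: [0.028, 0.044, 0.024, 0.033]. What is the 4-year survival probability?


p_k = 1 - q_k for each year
Survival = product of (1 - q_k)
= 0.972 * 0.956 * 0.976 * 0.967
= 0.877


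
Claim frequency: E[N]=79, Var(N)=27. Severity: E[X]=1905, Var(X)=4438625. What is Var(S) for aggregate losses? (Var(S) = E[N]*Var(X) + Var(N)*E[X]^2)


Var(S) = E[N]*Var(X) + Var(N)*E[X]^2
= 79*4438625 + 27*1905^2
= 350651375 + 97983675
= 4.4864e+08


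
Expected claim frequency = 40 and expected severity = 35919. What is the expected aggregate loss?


E[S] = E[N] * E[X]
= 40 * 35919
= 1.4368e+06


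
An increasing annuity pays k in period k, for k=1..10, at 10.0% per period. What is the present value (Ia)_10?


(Ia)_n = sum_{k=1}^{n} k * v^k, v = 1/(1+i)
v = 0.909091
Sum computed term by term:
(Ia)_10 = 29.0359


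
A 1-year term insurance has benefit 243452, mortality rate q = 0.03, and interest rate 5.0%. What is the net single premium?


NSP = benefit * q * v
v = 1/(1+i) = 0.952381
NSP = 243452 * 0.03 * 0.952381
= 6955.7714


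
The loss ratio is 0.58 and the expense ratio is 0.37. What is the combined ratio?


Combined ratio = loss ratio + expense ratio
= 0.58 + 0.37
= 0.95


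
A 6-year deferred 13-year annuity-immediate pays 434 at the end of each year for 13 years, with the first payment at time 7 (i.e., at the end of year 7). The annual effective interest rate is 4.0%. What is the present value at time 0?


PV at time 6 of the 13-year annuity-immediate:
a_n = 434 * (1-(1+0.04)^(-13))/0.04 = 4333.7712
Discount back 6 years to time 0:
PV = 4333.7712 * (1+0.04)^(-6)
= 4333.7712 * 0.790315
= 3425.0423


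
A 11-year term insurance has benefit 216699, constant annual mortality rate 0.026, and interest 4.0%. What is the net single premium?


NSP = benefit * sum_{k=0}^{n-1} k_p_x * q * v^(k+1)
With constant q=0.026, v=0.961538
Sum = 0.202421
NSP = 216699 * 0.202421
= 43864.36


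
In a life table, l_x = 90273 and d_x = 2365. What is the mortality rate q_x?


q_x = d_x / l_x
= 2365 / 90273
= 0.0262


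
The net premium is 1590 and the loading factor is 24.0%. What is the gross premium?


Gross = net * (1 + loading)
= 1590 * (1 + 0.24)
= 1590 * 1.24
= 1971.6


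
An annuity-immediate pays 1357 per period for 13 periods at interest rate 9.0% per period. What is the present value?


PV = PMT * (1 - (1+i)^(-n)) / i
= 1357 * (1 - (1+0.09)^(-13)) / 0.09
= 1357 * (1 - 0.326179) / 0.09
= 1357 * 7.486904
= 10159.7286
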